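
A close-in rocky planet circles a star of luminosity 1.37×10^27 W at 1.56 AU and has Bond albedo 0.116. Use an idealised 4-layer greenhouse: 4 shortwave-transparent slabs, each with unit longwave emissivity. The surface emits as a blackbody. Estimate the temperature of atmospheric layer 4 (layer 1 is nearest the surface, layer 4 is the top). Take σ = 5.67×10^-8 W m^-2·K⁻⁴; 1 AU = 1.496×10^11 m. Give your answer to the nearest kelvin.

297 K

d = 1.56 × 1.496×10^11 m = 2.334×10^11 m.
Spreading L over a sphere of radius d: S = 1.37×10^27/(4π·2.33×10^11²) = 2002 W m^-2.
Top-of-atmosphere balance: σT_e⁴ = S(1−α)/4 = 442.4 W m^-2 → T_e = 297.2 K.
Each opaque layer satisfies 2T_j⁴ = T_{j−1}⁴ + T_{j+1}⁴, giving T_k⁴ = (N+1−k)T_e⁴.
With k = 4: T_4 = (4+1−4)^¼·297.2 K = 297.2 K.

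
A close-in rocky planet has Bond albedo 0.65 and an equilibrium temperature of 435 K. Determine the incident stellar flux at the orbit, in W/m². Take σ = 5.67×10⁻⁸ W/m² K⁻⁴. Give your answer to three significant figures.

23200 W/m²

Invert the energy balance for S: S = 4σT⁴/(1−α).
σT⁴ = 5.67×10⁻⁸·(435)⁴ = 2030 W/m².
So S = 4×2030/(1−0.65) = 23200 W/m².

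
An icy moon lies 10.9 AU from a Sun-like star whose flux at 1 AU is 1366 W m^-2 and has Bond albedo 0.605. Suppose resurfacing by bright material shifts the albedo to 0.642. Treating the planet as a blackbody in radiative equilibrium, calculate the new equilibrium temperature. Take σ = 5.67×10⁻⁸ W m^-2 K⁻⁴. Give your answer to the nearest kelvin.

65 K

Irradiance scales as 1/d², so S = 1366 W m^-2 × (1/10.9)² = 11.50 W m^-2.
With the new albedo, S(1−α₂)/4 = 1.029 W m^-2, so T₂ = 65.27 K.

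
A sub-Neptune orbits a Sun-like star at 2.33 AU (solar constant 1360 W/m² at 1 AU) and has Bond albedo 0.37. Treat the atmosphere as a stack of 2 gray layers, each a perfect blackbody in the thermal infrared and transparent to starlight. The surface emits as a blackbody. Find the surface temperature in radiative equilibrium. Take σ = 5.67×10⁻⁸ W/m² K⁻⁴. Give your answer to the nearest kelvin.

By the inverse-square law, S = 1360/2.33² = 250.5 W/m².
The effective emission temperature is T_e = [S(1−α)/(4σ)]^¼ = 162.4 K.
Layer-by-layer balance gives σT_s⁴ = (N+1)σT_e⁴, so T_s = 3^¼·162.4 = 213.8 K.

214 K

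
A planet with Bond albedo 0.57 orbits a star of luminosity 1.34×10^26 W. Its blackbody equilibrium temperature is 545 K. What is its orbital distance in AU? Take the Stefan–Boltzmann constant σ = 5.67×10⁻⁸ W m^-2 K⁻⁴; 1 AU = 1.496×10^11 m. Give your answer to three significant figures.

0.101 AU

Required flux: S = 4σT⁴/(1−α) = 46530 W m^-2.
Then d = [L/(4πS)]^(1/2) = 1.514×10^10 m, i.e. 0.1012 AU.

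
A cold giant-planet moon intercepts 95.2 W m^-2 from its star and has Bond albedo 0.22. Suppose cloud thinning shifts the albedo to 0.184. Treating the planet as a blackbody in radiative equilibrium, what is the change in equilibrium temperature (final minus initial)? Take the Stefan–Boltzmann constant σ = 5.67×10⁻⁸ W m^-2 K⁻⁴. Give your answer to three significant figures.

Initial: T₁ = [S(1−0.22)/(4σ)]^(1/4) = 134.5 K.
With α = 0.184, T₂ = 136.0 K.
ΔT = T₂ − T₁ = 1.526 K.

1.53 K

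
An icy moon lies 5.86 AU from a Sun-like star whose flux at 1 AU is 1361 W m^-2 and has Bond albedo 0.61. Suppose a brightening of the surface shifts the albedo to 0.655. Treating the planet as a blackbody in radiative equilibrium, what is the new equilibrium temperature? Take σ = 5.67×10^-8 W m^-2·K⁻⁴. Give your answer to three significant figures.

Irradiance scales as 1/d², so S = 1361 W m^-2 × (1/5.86)² = 39.63 W m^-2.
T₂ = [S(1−α₂)/(4σ)]^(1/4) = [39.63·0.345/(4σ)]^(1/4) = 88.12 K.

88.1 K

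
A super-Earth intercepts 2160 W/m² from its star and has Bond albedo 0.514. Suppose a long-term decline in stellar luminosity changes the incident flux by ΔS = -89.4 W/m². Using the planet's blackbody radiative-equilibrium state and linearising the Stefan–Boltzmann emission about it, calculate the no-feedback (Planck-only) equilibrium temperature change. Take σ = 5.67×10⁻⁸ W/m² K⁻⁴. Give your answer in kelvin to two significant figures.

Reference equilibrium: T_e = [S(1−α)/(4σ)]^(1/4) = 260.8 K.
ΔF = Δ[S(1−α)]/4 = (1−0.514)·-89.4/4 = -10.86 W/m².
Planck response: λ_P = 4σT_e³ = 4·5.67×10⁻⁸·(260.8)³ = 4.025 W/m²/K.
ΔT₀ = ΔF/λ_P = -10.86/4.025 = -2.70 K.

-2.7 K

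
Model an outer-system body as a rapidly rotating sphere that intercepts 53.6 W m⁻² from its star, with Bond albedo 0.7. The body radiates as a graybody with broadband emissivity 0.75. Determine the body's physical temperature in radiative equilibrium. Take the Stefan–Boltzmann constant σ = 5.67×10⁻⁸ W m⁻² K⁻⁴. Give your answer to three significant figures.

98.6 kelvin

The planet absorbs (1−α)S over its disc πR² and re-emits over 4πR², so the mean absorbed flux is (1−0.7)·53.60/4 = 4.020 W m⁻².
Equating to εσT⁴ with ε = 0.75: T = (4.020/0.75σ)^(1/4) = 98.60 K.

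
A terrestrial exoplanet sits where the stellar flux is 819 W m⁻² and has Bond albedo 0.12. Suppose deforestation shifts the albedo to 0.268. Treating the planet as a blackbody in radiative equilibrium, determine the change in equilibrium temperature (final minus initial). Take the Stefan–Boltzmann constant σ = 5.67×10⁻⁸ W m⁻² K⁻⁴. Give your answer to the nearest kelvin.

-11 K

With α = 0.12, T₁ = 237.4 K.
With α = 0.268, T₂ = 226.7 K.
Change: 226.7 − 237.4 = -10.68 K.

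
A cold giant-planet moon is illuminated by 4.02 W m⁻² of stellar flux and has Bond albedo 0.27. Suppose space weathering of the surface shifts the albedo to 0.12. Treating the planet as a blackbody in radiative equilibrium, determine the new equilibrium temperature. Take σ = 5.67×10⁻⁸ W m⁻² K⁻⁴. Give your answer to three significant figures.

62.8 kelvin

T₂ = [S(1−α₂)/(4σ)]^(1/4) = [4.020·0.88/(4σ)]^(1/4) = 62.84 K.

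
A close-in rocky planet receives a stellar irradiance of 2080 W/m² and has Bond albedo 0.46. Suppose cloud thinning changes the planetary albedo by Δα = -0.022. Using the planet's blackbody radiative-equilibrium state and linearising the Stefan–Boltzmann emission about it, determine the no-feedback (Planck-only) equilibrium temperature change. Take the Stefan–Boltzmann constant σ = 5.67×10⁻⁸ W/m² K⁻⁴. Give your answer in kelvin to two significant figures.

2.7 kelvin

Reference equilibrium: T_e = [S(1−α)/(4σ)]^(1/4) = 265.3 K.
The change in absorbed flux is Δ[S(1−α)/4] = −SΔα/4 = 11.44 W/m².
Linearising σT⁴ gives d(σT⁴)/dT = 4σT_e³ = 4.234 W/m² per K.
So ΔT₀ = 11.44/4.234 = 2.70 K.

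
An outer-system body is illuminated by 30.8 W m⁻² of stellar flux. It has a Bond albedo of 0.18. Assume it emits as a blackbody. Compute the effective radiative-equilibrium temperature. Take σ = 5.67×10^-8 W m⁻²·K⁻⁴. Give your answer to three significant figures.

The planet absorbs (1−α)S over its disc πR² and re-emits over 4πR², so the mean absorbed flux is (1−0.18)·30.80/4 = 6.314 W m⁻².
In equilibrium σT⁴ equals this, so T = 102.7 K.

103 K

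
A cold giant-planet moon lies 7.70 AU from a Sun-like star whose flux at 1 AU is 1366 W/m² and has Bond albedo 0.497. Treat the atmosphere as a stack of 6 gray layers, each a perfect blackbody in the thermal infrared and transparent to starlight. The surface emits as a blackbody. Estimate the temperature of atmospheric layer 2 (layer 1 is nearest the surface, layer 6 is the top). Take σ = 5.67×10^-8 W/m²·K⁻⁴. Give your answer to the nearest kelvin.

126 kelvin

Flux at the orbit: S = 1366/(7.70)² = 23.04 W/m².
Top-of-atmosphere balance: σT_e⁴ = S(1−α)/4 = 2.897 W/m² → T_e = 84.55 K.
In the N-layer model, layer k (counted from the surface) has T_k = (N+1−k)^(1/4)·T_e.
With k = 2: T_2 = (6+1−2)^¼·84.55 K = 126.4 K.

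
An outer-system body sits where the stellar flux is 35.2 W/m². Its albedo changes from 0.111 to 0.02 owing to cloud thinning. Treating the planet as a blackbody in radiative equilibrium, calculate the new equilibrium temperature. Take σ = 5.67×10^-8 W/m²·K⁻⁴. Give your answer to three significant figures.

111 K

With the new albedo, S(1−α₂)/4 = 8.624 W/m², so T₂ = 111.1 K.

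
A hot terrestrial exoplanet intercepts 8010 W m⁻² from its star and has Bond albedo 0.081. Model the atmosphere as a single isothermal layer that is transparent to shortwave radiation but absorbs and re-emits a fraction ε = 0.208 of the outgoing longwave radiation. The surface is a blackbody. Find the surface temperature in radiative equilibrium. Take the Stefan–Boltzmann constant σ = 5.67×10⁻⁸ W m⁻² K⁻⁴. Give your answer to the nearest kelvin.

Effective emission temperature (TOA balance): σT_e⁴ = S(1−α)/4 = 1840 W m⁻² → T_e = 424.4 K.
The surface balance (absorbed SW + ε·downward IR = σT_s⁴) with T_a⁴ = T_s⁴/2 reduces to T_s = T_e·[2/(2−ε)]^¼ = 436.3 K.

436 K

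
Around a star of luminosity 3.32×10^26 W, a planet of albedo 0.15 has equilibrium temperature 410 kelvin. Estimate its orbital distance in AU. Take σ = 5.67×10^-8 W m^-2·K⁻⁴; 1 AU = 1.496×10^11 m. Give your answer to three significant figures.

0.396 AU

Required flux: S = 4σT⁴/(1−α) = 7540 W m^-2.
From L = 4πd²S, d = √(3.32×10^26/(4π·7540)) = 5.919×10^10 m = 0.3957 AU.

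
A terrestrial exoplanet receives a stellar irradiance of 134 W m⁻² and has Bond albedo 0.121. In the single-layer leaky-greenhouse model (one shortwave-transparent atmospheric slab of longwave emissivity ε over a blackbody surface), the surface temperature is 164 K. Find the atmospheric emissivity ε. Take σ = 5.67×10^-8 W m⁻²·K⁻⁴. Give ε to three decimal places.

0.564

TOA balance gives T_e = 151.0 K.
T_s⁴ = T_e⁴·2/(2−ε) → ε = 2 − 2(T_e/T_s)⁴ = 2 − 2·(151.0/164)⁴ = 0.5642.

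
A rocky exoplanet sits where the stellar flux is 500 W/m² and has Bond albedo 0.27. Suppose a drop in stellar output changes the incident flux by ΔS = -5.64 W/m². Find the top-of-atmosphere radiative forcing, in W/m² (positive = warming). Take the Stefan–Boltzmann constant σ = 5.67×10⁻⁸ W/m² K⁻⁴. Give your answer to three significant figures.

-1.03 W/m²

Only a fraction (1−α) is absorbed and it's spread over 4πR², so ΔF = (1−α)ΔS/4 = -1.029 W/m².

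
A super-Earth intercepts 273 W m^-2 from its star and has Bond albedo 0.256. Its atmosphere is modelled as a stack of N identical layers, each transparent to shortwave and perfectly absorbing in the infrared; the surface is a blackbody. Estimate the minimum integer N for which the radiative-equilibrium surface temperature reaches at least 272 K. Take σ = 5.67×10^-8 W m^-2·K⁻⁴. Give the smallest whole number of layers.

The effective emission temperature is T_e = [S(1−α)/(4σ)]^¼ = 173.0 K.
Need (N+1)T_e⁴ ≥ T_s⁴, i.e. N+1 ≥ (272/173.0)⁴ = 6.112.
So N ≥ 5.112; the smallest integer is N = 6.

6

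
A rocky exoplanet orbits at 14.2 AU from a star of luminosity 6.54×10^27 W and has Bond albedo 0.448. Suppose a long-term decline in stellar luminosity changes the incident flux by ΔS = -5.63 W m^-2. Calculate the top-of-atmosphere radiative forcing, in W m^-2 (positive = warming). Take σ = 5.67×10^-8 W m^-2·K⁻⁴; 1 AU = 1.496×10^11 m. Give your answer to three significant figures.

d = 14.2 × 1.496×10^11 m = 2.124×10^12 m.
S = L/(4πd²) = 115.3 W m^-2.
ΔF = Δ[S(1−α)]/4 = (1−0.448)·-5.63/4 = -0.7769 W m^-2.

-0.777 W m^-2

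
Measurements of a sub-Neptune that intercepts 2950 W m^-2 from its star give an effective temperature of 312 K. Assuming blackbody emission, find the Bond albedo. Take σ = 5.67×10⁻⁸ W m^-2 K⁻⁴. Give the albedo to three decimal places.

Rearranging the radiative balance, α = 1 − 4σT⁴/S.
4σT⁴ = 4·5.67×10⁻⁸·(312)⁴ = 2149 W m^-2.
Hence α = 1 − 2149/2950 = 0.2715.

0.271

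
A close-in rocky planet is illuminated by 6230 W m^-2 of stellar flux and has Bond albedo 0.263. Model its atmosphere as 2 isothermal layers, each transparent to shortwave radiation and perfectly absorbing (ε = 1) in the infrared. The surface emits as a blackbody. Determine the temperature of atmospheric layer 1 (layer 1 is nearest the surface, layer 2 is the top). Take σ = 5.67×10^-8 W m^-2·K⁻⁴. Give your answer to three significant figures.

The effective emission temperature is T_e = [S(1−α)/(4σ)]^¼ = 377.2 K.
Each opaque layer satisfies 2T_j⁴ = T_{j−1}⁴ + T_{j+1}⁴, giving T_k⁴ = (N+1−k)T_e⁴.
T_1 = (2)^(1/4)·377.2 = 448.6 K.

449 K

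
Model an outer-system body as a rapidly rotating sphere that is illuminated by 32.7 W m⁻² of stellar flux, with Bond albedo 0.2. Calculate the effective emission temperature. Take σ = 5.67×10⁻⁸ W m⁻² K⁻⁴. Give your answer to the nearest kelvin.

104 kelvin

Averaging over the sphere, the absorbed flux is S(1−α)/4 = 6.540 W m⁻².
Set σT⁴ = 6.540 → T = (6.540/σ)^(1/4) = 103.6 K.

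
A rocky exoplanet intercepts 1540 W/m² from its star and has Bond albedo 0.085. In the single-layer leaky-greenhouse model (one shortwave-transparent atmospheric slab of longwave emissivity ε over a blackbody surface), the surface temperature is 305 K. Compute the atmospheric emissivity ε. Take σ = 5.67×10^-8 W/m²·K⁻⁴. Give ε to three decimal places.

First, T_e = [1540·(1−0.085)/(4σ)]^(1/4) = 280.8 K.
Inverting T_s⁴ = 2T_e⁴/(2−ε): (T_e/T_s)⁴ = 0.7180, so ε = 2(1 − 0.7180) = 0.5641.

0.564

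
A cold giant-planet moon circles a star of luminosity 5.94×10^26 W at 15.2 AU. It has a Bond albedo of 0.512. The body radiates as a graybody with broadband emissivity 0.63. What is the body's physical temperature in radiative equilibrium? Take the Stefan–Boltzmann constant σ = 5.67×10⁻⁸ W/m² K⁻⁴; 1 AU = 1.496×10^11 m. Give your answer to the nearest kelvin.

Orbital distance: d = 15.2 AU = 2.274×10^12 m.
Flux at the orbit: S = L/(4πd²) = 5.94×10^26/(4π·(2.27×10^12)²) = 9.142 W/m².
Averaging over the sphere, the absorbed flux is S(1−α)/4 = 1.115 W/m².
Equating to εσT⁴ with ε = 0.63: T = (1.115/0.63σ)^(1/4) = 74.75 K.

75 kelvin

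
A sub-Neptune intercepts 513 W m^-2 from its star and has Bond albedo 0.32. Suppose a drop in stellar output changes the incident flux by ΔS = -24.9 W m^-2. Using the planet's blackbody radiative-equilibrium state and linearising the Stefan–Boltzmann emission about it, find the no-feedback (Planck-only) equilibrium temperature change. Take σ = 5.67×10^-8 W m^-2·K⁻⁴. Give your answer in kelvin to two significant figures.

Reference equilibrium: T_e = [S(1−α)/(4σ)]^(1/4) = 198.0 K.
TOA radiative forcing: ΔF = (1−α)ΔS/4 = 0.68·(-24.9)/4 = -4.233 W m^-2.
Linearising σT⁴ gives d(σT⁴)/dT = 4σT_e³ = 1.761 W m^-2 per K.
Hence the no-feedback warming is ΔF/(4σT_e³) = -2.40 K.

-2.4 K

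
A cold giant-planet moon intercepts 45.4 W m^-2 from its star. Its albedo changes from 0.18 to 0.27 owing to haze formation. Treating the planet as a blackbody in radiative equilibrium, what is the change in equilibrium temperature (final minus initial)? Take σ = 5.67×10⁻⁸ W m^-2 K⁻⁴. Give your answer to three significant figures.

-3.24 K

Before: T₁ = [45.40·0.82/(4σ)]^(1/4) = 113.2 K.
After:  T₂ = [45.40·0.73/(4σ)]^(1/4) = 109.9 K.
ΔT = T₂ − T₁ = -3.243 K.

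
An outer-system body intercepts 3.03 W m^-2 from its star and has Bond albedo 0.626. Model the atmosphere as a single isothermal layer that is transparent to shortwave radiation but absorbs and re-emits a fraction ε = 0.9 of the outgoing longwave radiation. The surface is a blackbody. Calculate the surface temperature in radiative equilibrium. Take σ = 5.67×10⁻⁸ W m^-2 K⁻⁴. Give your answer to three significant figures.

54.9 K

At the top of the atmosphere, σT_e⁴ = S(1−α)/4 = 0.2833 W m^-2, giving T_e = 47.28 K.
The surface balance (absorbed SW + ε·downward IR = σT_s⁴) with T_a⁴ = T_s⁴/2 reduces to T_s = T_e·[2/(2−ε)]^¼ = 54.90 K.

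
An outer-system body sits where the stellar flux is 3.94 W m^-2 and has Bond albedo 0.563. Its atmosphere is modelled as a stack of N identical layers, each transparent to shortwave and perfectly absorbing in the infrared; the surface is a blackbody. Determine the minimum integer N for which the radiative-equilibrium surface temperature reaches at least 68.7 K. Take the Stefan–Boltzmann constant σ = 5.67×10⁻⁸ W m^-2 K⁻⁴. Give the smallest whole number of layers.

2

The effective emission temperature is T_e = [S(1−α)/(4σ)]^¼ = 52.49 K.
Since T_s⁴ = (N+1)T_e⁴, we need N ≥ (T_s/T_e)⁴ − 1 = 1.934.
The minimum whole number is N = 2.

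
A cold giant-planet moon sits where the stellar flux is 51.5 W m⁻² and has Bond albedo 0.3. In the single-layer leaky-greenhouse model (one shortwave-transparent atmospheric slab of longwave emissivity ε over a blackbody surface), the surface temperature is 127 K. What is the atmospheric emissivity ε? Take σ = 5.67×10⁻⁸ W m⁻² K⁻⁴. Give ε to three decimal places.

0.778

Effective temperature: T_e = [S(1−α)/(4σ)]^(1/4) = 112.3 K.
Since (2−ε)/2 = (T_e/T_s)⁴ = 0.6110, ε = 0.7780.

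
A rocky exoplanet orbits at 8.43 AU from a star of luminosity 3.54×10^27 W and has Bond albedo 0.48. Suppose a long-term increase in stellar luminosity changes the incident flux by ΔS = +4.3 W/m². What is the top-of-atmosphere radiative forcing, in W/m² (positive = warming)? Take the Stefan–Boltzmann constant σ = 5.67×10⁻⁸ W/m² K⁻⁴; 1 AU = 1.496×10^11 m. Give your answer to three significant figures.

0.559 W/m²

d = 8.43 × 1.496×10^11 m = 1.261×10^12 m.
Spreading L over a sphere of radius d: S = 3.54×10^27/(4π·1.26×10^12²) = 177.1 W/m².
ΔF = Δ[S(1−α)]/4 = (1−0.48)·+4.3/4 = 0.5590 W/m².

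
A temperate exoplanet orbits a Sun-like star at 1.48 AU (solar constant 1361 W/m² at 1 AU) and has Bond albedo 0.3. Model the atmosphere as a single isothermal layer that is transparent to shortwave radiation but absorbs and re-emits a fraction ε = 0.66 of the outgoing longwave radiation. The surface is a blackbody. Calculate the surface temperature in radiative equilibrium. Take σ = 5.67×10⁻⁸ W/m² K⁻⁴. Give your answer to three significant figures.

Flux at the orbit: S = 1361/(1.48)² = 621.3 W/m².
Effective emission temperature (TOA balance): σT_e⁴ = S(1−α)/4 = 108.7 W/m² → T_e = 209.3 K.
Surface balance with a leaky layer gives σT_s⁴ = σT_e⁴·2/(2−ε), so T_s = T_e·[2/(2−0.66)]^(1/4) = 231.3 K.

231 K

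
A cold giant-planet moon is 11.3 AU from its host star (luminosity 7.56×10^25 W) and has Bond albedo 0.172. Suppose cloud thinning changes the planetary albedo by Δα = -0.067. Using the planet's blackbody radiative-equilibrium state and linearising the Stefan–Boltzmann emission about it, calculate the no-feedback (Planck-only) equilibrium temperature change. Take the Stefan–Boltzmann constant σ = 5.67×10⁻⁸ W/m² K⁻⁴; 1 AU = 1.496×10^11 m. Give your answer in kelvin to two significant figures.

1.1 K

Orbital distance: d = 11.3 AU = 1.690×10^12 m.
Spreading L over a sphere of radius d: S = 7.56×10^25/(4π·1.69×10^12²) = 2.105 W/m².
Reference equilibrium: T_e = [S(1−α)/(4σ)]^(1/4) = 52.65 K.
TOA radiative forcing: ΔF = −S·Δα/4 = −2.105·(-0.067)/4 = 0.03526 W/m².
Linearising σT⁴ gives d(σT⁴)/dT = 4σT_e³ = 0.03311 W/m² per K.
Hence the no-feedback warming is ΔF/(4σT_e³) = 1.07 K.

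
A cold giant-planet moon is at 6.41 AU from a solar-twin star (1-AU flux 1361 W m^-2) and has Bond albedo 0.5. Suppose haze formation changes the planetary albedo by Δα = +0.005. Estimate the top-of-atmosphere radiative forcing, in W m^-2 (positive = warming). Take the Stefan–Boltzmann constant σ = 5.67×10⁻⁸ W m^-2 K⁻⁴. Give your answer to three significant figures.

Flux at the orbit: S = 1361/(6.41)² = 33.12 W m^-2.
The change in absorbed flux is Δ[S(1−α)/4] = −SΔα/4 = -0.04140 W m^-2.

-0.0414 W m^-2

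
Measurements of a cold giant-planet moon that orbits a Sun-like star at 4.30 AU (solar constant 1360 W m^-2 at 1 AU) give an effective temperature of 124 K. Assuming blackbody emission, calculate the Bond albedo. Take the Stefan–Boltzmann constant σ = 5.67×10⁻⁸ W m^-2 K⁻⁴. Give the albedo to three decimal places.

0.271

By the inverse-square law, S = 1360/4.30² = 73.55 W m^-2.
From σT⁴ = S(1−α)/4 we invert for α: 1−α = 4σT⁴/S.
4σT⁴ = 4·5.67×10⁻⁸·(124)⁴ = 53.62 W m^-2.
1−α = 53.62/73.55 = 0.7290, so α = 0.2710.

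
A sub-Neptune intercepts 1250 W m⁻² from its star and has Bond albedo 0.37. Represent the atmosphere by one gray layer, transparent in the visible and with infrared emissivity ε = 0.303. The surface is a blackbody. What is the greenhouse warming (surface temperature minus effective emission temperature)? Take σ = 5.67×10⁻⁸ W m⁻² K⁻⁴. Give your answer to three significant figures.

10.2 K

At the top of the atmosphere, σT_e⁴ = S(1−α)/4 = 196.9 W m⁻², giving T_e = 242.7 K.
The surface balance (absorbed SW + ε·downward IR = σT_s⁴) with T_a⁴ = T_s⁴/2 reduces to T_s = T_e·[2/(2−ε)]^¼ = 252.9 K.
Greenhouse warming: T_s − T_e = 10.18 K.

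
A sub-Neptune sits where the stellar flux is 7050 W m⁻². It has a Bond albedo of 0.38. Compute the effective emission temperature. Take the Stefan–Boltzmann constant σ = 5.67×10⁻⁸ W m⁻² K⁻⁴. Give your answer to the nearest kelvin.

The planet absorbs (1−α)S over its disc πR² and re-emits over 4πR², so the mean absorbed flux is (1−0.38)·7050/4 = 1093 W m⁻².
Set σT⁴ = 1093 → T = (1093/σ)^(1/4) = 372.6 K.

373 kelvin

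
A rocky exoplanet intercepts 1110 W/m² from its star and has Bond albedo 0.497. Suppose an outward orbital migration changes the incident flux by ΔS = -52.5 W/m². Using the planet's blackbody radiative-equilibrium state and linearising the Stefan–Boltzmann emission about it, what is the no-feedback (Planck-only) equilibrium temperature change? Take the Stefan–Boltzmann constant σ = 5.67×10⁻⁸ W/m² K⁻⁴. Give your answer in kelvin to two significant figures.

-2.6 kelvin

The baseline emission temperature is T_e = 222.7 K.
TOA radiative forcing: ΔF = (1−α)ΔS/4 = 0.503·(-52.5)/4 = -6.602 W/m².
Planck response: λ_P = 4σT_e³ = 4·5.67×10⁻⁸·(222.7)³ = 2.507 W/m²/K.
ΔT₀ = ΔF/λ_P = -6.602/2.507 = -2.63 K.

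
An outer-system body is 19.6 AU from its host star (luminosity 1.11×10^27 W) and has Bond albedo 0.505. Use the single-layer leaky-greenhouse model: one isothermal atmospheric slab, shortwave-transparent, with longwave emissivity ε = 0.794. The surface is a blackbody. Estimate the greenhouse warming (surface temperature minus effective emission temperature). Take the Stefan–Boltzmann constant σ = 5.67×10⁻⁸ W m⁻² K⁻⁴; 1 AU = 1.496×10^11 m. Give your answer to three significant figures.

9.28 K

d = 19.6 × 1.496×10^11 m = 2.932×10^12 m.
Flux at the orbit: S = L/(4πd²) = 1.11×10^27/(4π·(2.93×10^12)²) = 10.27 W m⁻².
Effective emission temperature (TOA balance): σT_e⁴ = S(1−α)/4 = 1.271 W m⁻² → T_e = 68.81 K.
Surface balance with a leaky layer gives σT_s⁴ = σT_e⁴·2/(2−ε), so T_s = T_e·[2/(2−0.794)]^(1/4) = 78.09 K.
T_s − T_e = 78.09 − 68.81 = 9.276 K.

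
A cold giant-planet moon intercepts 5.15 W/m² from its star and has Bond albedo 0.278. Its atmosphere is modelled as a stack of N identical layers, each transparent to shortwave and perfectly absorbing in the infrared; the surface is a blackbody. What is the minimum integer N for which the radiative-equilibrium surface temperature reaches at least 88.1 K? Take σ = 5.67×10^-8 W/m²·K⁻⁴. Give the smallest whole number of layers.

3

The effective emission temperature is T_e = [S(1−α)/(4σ)]^¼ = 63.63 K.
Since T_s⁴ = (N+1)T_e⁴, we need N ≥ (T_s/T_e)⁴ − 1 = 2.675.
Rounding up, N = 3.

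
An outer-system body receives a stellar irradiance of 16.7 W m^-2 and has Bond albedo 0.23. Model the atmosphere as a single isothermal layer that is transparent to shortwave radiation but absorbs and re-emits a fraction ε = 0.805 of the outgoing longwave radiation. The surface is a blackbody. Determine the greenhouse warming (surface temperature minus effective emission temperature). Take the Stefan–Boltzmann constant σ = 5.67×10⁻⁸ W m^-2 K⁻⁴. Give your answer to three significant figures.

11.9 kelvin

Effective emission temperature (TOA balance): σT_e⁴ = S(1−α)/4 = 3.215 W m^-2 → T_e = 86.77 K.
Surface balance with a leaky layer gives σT_s⁴ = σT_e⁴·2/(2−ε), so T_s = T_e·[2/(2−0.805)]^(1/4) = 98.70 K.
The atmosphere warms the surface by 11.92 K.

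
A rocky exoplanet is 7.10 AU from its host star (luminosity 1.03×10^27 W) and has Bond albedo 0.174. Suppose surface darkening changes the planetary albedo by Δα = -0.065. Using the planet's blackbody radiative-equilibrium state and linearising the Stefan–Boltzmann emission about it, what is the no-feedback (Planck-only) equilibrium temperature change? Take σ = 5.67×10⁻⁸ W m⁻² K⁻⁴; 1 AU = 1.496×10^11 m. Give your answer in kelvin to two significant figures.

Orbital distance: d = 7.10 AU = 1.062×10^12 m.
S = L/(4πd²) = 72.65 W m⁻².
Reference equilibrium: T_e = [S(1−α)/(4σ)]^(1/4) = 127.5 K.
The change in absorbed flux is Δ[S(1−α)/4] = −SΔα/4 = 1.181 W m⁻².
Linearising σT⁴ gives d(σT⁴)/dT = 4σT_e³ = 0.4705 W m⁻² per K.
So ΔT₀ = 1.181/0.4705 = 2.51 K.

2.5 kelvin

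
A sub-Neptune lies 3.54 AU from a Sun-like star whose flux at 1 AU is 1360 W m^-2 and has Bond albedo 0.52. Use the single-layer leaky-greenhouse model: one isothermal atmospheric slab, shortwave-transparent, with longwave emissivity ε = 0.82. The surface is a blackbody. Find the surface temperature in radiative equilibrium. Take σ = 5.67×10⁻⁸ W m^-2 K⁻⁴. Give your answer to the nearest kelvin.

By the inverse-square law, S = 1360/3.54² = 108.5 W m^-2.
The planet radiates to space at T_e = [S(1−α)/(4σ)]^(1/4) = 123.1 K.
Surface balance with a leaky layer gives σT_s⁴ = σT_e⁴·2/(2−ε), so T_s = T_e·[2/(2−0.82)]^(1/4) = 140.5 K.

140 K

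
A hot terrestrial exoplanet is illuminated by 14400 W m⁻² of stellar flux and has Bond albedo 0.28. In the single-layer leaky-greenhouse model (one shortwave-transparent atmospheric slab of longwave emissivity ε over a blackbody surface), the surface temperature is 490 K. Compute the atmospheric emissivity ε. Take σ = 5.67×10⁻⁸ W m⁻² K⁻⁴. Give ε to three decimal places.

0.414

TOA balance gives T_e = 462.4 K.
Inverting T_s⁴ = 2T_e⁴/(2−ε): (T_e/T_s)⁴ = 0.7930, so ε = 2(1 − 0.7930) = 0.4140.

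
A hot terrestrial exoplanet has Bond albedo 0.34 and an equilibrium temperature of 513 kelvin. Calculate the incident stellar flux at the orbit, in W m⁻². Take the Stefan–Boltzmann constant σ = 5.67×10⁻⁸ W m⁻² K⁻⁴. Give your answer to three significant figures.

From S(1−α)/4 = σT⁴: S = 4σT⁴/(1−α).
The emitted flux is σT⁴ = 3927 W m⁻².
So S = 4×3927/(1−0.34) = 23800 W m⁻².

23800 W m⁻²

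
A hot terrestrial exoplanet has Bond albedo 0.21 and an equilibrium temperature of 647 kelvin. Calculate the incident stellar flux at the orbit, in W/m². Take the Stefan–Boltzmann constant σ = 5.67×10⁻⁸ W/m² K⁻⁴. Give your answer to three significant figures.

50300 W/m²

From S(1−α)/4 = σT⁴: S = 4σT⁴/(1−α).
The emitted flux is σT⁴ = 9936 W/m².
So S = 4×9936/(1−0.21) = 50310 W/m².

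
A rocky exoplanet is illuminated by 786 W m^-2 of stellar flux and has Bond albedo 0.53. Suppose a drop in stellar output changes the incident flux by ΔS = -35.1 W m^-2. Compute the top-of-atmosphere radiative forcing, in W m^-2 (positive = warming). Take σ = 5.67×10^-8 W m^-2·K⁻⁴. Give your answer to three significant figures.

-4.12 W m^-2

Only a fraction (1−α) is absorbed and it's spread over 4πR², so ΔF = (1−α)ΔS/4 = -4.124 W m^-2.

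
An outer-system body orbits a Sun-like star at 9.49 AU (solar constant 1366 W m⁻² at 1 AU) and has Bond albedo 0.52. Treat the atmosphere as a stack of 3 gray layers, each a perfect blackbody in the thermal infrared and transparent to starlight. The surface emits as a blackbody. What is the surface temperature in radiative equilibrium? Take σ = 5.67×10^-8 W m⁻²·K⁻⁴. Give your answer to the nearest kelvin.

Irradiance scales as 1/d², so S = 1366 W m⁻² × (1/9.49)² = 15.17 W m⁻².
OLR = S(1−α)/4 = 1.820 W m⁻²; the top layer radiates at T_e = 75.27 K.
For an N-layer opaque stack, T_s⁴ = (N+1)T_e⁴, hence T_s = (4)^(1/4)×75.27 K = 106.4 K.

106 kelvin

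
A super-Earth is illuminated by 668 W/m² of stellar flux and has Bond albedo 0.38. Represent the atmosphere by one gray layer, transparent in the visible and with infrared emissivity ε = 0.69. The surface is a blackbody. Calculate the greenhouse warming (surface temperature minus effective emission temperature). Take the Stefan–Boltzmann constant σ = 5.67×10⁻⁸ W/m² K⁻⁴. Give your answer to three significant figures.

Effective emission temperature (TOA balance): σT_e⁴ = S(1−α)/4 = 103.5 W/m² → T_e = 206.7 K.
The surface balance (absorbed SW + ε·downward IR = σT_s⁴) with T_a⁴ = T_s⁴/2 reduces to T_s = T_e·[2/(2−ε)]^¼ = 229.8 K.
The atmosphere warms the surface by 23.07 K.

23.1 K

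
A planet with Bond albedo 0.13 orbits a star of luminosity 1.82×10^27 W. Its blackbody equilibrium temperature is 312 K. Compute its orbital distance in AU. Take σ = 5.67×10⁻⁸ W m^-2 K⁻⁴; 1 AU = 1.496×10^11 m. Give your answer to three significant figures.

1.62 AU

Required flux: S = 4σT⁴/(1−α) = 2470 W m^-2.
From L = 4πd²S, d = √(1.82×10^27/(4π·2470)) = 2.421×10^11 m = 1.619 AU.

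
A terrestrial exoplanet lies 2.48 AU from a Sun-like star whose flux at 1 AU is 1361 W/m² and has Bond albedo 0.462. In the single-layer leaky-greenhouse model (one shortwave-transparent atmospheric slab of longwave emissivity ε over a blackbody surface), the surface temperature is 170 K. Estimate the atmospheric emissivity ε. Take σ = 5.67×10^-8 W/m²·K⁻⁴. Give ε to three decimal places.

0.743

Flux at the orbit: S = 1361/(2.48)² = 221.3 W/m².
First, T_e = [221.3·(1−0.462)/(4σ)]^(1/4) = 151.4 K.
Since (2−ε)/2 = (T_e/T_s)⁴ = 0.6285, ε = 0.7430.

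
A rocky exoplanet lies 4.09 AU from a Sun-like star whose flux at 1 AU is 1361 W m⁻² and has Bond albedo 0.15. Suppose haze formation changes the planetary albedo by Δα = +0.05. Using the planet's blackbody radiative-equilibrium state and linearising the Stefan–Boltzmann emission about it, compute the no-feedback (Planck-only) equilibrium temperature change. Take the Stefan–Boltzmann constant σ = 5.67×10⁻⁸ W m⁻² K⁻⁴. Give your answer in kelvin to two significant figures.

-1.9 K

Flux at the orbit: S = 1361/(4.09)² = 81.36 W m⁻².
Reference equilibrium: T_e = [S(1−α)/(4σ)]^(1/4) = 132.1 K.
The change in absorbed flux is Δ[S(1−α)/4] = −SΔα/4 = -1.017 W m⁻².
The Planck feedback parameter is 4σT_e³ = 0.5233 W m⁻²/K.
ΔT₀ = ΔF/λ_P = -1.017/0.5233 = -1.94 K.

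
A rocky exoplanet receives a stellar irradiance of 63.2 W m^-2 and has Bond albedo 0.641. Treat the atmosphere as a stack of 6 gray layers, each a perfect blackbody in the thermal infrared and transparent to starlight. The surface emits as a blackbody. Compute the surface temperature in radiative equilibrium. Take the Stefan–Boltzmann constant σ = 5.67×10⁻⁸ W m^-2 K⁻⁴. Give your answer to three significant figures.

Top-of-atmosphere balance: σT_e⁴ = S(1−α)/4 = 5.672 W m^-2 → T_e = 100.0 K.
With N = 6 opaque layers, T_s = (N+1)^(1/4)·T_e = 7^(1/4)·100.0 = 162.7 K.

163 K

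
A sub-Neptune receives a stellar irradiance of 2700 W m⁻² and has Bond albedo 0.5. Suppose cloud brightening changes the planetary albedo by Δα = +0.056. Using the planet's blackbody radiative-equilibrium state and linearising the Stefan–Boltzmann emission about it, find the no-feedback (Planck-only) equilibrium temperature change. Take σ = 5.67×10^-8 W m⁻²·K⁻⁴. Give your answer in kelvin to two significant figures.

-7.8 K

The baseline emission temperature is T_e = 277.8 K.
The change in absorbed flux is Δ[S(1−α)/4] = −SΔα/4 = -37.80 W m⁻².
The Planck feedback parameter is 4σT_e³ = 4.860 W m⁻²/K.
So ΔT₀ = -37.80/4.860 = -7.78 K.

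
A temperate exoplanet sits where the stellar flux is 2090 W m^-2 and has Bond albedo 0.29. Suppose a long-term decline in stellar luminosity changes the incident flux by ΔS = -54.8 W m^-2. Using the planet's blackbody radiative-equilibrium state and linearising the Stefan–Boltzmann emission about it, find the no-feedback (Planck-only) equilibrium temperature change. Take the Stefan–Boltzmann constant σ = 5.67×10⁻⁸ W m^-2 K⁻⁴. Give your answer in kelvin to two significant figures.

-1.9 kelvin

The baseline emission temperature is T_e = 284.4 K.
ΔF = Δ[S(1−α)]/4 = (1−0.29)·-54.8/4 = -9.727 W m^-2.
Planck response: λ_P = 4σT_e³ = 4·5.67×10⁻⁸·(284.4)³ = 5.218 W m^-2/K.
ΔT₀ = ΔF/λ_P = -9.727/5.218 = -1.86 K.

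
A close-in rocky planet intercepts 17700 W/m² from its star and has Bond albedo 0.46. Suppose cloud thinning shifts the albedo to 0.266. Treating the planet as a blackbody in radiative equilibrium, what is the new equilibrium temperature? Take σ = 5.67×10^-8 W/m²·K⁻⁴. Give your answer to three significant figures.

489 K

New equilibrium: T₂ = [(1−0.266)·17700/(4σ)]^(1/4) = 489.2 K.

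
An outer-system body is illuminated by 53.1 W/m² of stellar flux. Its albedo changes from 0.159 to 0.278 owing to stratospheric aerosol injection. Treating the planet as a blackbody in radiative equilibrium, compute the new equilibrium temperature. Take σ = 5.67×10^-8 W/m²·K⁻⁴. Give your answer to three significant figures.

With the new albedo, S(1−α₂)/4 = 9.585 W/m², so T₂ = 114.0 K.

114 K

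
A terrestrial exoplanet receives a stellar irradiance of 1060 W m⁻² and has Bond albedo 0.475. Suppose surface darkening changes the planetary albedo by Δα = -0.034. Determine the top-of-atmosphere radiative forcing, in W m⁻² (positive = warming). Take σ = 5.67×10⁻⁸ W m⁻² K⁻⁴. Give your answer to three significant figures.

TOA radiative forcing: ΔF = −S·Δα/4 = −1060·(-0.034)/4 = 9.010 W m⁻².

9.01 W m⁻²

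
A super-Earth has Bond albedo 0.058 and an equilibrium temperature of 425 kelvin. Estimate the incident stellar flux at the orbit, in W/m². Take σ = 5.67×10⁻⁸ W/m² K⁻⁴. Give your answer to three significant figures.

Invert the energy balance for S: S = 4σT⁴/(1−α).
The emitted flux is σT⁴ = 1850 W/m².
So S = 4×1850/(1−0.058) = 7855 W/m².

7860 W/m²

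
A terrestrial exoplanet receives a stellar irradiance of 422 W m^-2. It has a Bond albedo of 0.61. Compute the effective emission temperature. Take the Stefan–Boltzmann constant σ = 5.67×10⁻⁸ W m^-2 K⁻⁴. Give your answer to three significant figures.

The planet absorbs (1−α)S over its disc πR² and re-emits over 4πR², so the mean absorbed flux is (1−0.61)·422.0/4 = 41.15 W m^-2.
In equilibrium σT⁴ equals this, so T = 164.1 K.

164 K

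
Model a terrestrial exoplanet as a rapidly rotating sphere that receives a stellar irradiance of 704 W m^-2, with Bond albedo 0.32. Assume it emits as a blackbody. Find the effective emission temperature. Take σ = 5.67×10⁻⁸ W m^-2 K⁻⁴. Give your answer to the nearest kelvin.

214 kelvin

The planet absorbs (1−α)S over its disc πR² and re-emits over 4πR², so the mean absorbed flux is (1−0.32)·704.0/4 = 119.7 W m^-2.
In equilibrium σT⁴ equals this, so T = 214.3 K.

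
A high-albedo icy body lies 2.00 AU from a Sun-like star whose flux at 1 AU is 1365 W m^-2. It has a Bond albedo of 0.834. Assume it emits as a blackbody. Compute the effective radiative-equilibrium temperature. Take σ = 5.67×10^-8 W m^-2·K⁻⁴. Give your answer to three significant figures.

Irradiance scales as 1/d², so S = 1365 W m^-2 × (1/2.00)² = 341.2 W m^-2.
Absorbed flux (global mean): S(1−α)/4 = 341.2·0.166/4 = 14.16 W m^-2.
Set σT⁴ = 14.16 → T = (14.16/σ)^(1/4) = 125.7 K.

126 K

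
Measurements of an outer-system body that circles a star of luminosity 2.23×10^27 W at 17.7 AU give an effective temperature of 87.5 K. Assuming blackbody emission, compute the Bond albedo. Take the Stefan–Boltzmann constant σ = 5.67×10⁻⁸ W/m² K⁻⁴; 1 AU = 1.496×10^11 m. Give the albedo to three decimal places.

d = 17.7 × 1.496×10^11 m = 2.648×10^12 m.
S = L/(4πd²) = 25.31 W/m².
Rearranging the radiative balance, α = 1 − 4σT⁴/S.
4σT⁴ = 4·5.67×10⁻⁸·(87.5)⁴ = 13.29 W/m².
Hence α = 1 − 13.29/25.31 = 0.4747.

0.475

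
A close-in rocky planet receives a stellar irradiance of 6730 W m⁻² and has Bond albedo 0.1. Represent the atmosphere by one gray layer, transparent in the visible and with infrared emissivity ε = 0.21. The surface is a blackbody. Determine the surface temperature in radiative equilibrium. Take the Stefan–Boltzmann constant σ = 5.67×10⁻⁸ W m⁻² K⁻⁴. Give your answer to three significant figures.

The planet radiates to space at T_e = [S(1−α)/(4σ)]^(1/4) = 404.3 K.
Surface balance with a leaky layer gives σT_s⁴ = σT_e⁴·2/(2−ε), so T_s = T_e·[2/(2−0.21)]^(1/4) = 415.6 K.

416 kelvin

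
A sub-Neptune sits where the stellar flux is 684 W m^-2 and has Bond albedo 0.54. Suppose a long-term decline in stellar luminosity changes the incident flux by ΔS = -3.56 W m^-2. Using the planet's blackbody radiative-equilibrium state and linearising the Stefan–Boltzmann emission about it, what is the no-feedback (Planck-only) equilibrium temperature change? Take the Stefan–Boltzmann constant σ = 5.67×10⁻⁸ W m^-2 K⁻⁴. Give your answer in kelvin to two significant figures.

-0.25 K

The baseline emission temperature is T_e = 193.0 K.
TOA radiative forcing: ΔF = (1−α)ΔS/4 = 0.46·(-3.56)/4 = -0.4094 W m^-2.
Linearising σT⁴ gives d(σT⁴)/dT = 4σT_e³ = 1.630 W m^-2 per K.
Hence the no-feedback warming is ΔF/(4σT_e³) = -0.251 K.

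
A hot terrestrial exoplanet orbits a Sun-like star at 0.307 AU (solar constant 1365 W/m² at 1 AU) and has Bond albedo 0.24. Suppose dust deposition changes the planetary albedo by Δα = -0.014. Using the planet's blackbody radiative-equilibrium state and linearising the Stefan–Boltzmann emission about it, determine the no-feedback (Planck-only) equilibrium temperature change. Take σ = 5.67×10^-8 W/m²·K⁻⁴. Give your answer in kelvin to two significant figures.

2.2 K

Flux at the orbit: S = 1365/(0.307)² = 14480 W/m².
The baseline emission temperature is T_e = 469.4 K.
The change in absorbed flux is Δ[S(1−α)/4] = −SΔα/4 = 50.69 W/m².
Planck response: λ_P = 4σT_e³ = 4·5.67×10⁻⁸·(469.4)³ = 23.45 W/m²/K.
So ΔT₀ = 50.69/23.45 = 2.16 K.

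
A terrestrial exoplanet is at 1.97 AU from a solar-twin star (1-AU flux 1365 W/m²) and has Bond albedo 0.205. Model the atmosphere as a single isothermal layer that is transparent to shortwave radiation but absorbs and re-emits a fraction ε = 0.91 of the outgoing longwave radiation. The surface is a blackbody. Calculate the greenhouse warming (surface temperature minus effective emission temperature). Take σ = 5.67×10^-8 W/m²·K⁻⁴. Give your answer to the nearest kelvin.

Flux at the orbit: S = 1365/(1.97)² = 351.7 W/m².
The planet radiates to space at T_e = [S(1−α)/(4σ)]^(1/4) = 187.4 K.
For a single slab of emissivity ε, T_s⁴ = 2T_e⁴/(2−ε); thus T_s = 187.4·(1.835)^(1/4) = 218.1 K.
The atmosphere warms the surface by 30.70 K.

31 K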